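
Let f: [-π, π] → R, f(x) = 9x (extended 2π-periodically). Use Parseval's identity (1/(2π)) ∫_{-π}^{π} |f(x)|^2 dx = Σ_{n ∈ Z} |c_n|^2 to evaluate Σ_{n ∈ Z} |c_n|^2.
Σ |c_n|^2 = 27π^2

Expand and integrate term by term over [-π, π]:
  ∫ (9x)^2 dx = 81·(2π^3/3); ∫ 2·9·(0)·x dx = 0 (odd integrand); ∫ 0^2 dx = 0·2π.
So (1/(2π)) ∫_{-π}^{π} (9x)^2 dx = 81π^2/3 + 0 = 27π^2.
Parseval ⇒ Σ |c_n|^2 = 27π^2.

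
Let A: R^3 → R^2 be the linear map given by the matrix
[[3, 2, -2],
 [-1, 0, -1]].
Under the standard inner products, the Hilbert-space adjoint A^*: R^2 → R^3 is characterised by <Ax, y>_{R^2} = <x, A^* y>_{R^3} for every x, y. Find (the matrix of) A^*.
A^* = A^T =
[[3, -1],
 [2, 0],
 [-2, -1]]

For real matrices with standard dot products, the defining identity <Ax, y> = <x, A^* y> gives (Ax)^T y = x^T (A^*) y, i.e. x^T A^T y = x^T (A^*) y. Since this holds for all x, y, we must have A^* = A^T. Therefore
A^* =
[[3, -1],
 [2, 0],
 [-2, -1]].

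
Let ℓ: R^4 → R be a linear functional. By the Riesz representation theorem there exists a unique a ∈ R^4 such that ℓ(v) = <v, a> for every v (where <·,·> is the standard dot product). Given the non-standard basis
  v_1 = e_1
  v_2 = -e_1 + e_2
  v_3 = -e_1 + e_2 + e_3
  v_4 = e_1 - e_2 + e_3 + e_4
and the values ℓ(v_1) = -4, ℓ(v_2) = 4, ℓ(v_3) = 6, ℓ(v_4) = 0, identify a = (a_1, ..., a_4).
a = (-4, 0, 2, 2)

Write a = (a_1, ..., a_4) in the standard basis. For each basis vector v_i, ℓ(v_i) = <v_i, a> is a linear equation in the a_j's. Collect the n equations into a matrix system V a = ℓ, where row i of V is v_i (expressed in the standard basis). Since V is invertible (lower-triangular with 1s on the diagonal, up to permutation), solve by back-substitution:
  V =
[[1, 0, 0, 0],
 [-1, 1, 0, 0],
 [-1, 1, 1, 0],
 [1, -1, 1, 1]]
  V a = (-4, 4, 6, 0)
Solving gives a = (-4, 0, 2, 2).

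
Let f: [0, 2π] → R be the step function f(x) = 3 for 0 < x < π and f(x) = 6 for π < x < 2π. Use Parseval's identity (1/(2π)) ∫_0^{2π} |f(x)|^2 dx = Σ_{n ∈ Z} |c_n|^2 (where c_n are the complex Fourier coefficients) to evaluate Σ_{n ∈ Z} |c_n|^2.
Σ |c_n|^2 = 45/2

Parseval equates the L^2 energy of f (normalised by 1/(2π)) with the ℓ^2 sum of its Fourier coefficients: (1/(2π)) ∫_0^{2π} |f|^2 = Σ |c_n|^2.
Compute the left side: (1/(2π)) [∫_0^π 3^2 dx + ∫_π^{2π} 6^2 dx] = (1/(2π)) · (9π + 36π) = (9 + 36)/2 = 45/2.
So Σ_{n ∈ Z} |c_n|^2 = 45/2.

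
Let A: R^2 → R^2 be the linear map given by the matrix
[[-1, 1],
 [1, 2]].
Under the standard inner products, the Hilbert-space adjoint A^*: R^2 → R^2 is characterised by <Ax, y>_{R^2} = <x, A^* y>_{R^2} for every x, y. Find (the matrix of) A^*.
A^* = A^T =
[[-1, 1],
 [1, 2]]

For real matrices with standard dot products, the defining identity <Ax, y> = <x, A^* y> gives (Ax)^T y = x^T (A^*) y, i.e. x^T A^T y = x^T (A^*) y. Since this holds for all x, y, we must have A^* = A^T. Therefore
A^* =
[[-1, 1],
 [1, 2]].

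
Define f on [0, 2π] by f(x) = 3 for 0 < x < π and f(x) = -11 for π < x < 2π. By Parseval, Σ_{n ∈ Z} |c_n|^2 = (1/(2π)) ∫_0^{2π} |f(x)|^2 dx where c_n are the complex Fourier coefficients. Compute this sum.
Σ |c_n|^2 = 65

Parseval equates the L^2 energy of f (normalised by 1/(2π)) with the ℓ^2 sum of its Fourier coefficients: (1/(2π)) ∫_0^{2π} |f|^2 = Σ |c_n|^2.
Compute the left side: (1/(2π)) [∫_0^π 3^2 dx + ∫_π^{2π} (-11)^2 dx] = (1/(2π)) · (9π + 121π) = (9 + 121)/2 = 65.
So Σ_{n ∈ Z} |c_n|^2 = 65.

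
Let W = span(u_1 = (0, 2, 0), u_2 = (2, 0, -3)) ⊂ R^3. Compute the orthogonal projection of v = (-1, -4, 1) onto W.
proj_W(v) = (-10/13, -4, 15/13)

Set up U = [u_1 | ... | u_2] ∈ R^(3×2). The projector onto W = col(U) is P = U (U^T U)^(-1) U^T.
Compute U^T U =
  [4, 0]
  [0, 13],
and U^T v = (-8, -5).
Solve U^T U · c = U^T v for the coefficients: c = (-2, -5/13). The projection is proj_W(v) = U c.
Check: (v - proj_W(v)) · u_1 = 0  (should be 0).
Check: (v - proj_W(v)) · u_2 = 0  (should be 0).
Result: proj_W(v) = (-10/13, -4, 15/13).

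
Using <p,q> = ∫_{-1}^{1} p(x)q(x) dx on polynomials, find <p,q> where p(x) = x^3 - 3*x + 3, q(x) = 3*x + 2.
<p,q> = 36/5

Expand the product: p(x)·q(x) = 3*x^4 + 2*x^3 - 9*x^2 + 3*x + 6.
∫_{-1}^{1} of each monomial x^k gives [2/(k+1) if k even, 0 if k odd]. Integrating term-by-term (or equivalently evaluating the antiderivative F(x) = 3*x^5/5 + x^4/2 - 3*x^3 + 3*x^2/2 + 6*x at the endpoints):
  F(1) − F(−1) = 28/5 − (-8/5) = 36/5.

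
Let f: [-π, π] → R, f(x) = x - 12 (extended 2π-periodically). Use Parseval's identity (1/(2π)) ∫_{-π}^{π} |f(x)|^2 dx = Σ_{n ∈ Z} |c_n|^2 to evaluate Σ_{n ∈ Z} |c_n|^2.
Σ |c_n|^2 = π^2/3 + 144

Expand and integrate term by term over [-π, π]:
  ∫ (x)^2 dx = 1·(2π^3/3); ∫ 2·1·(-12)·x dx = 0 (odd integrand); ∫ (-12)^2 dx = 144·2π.
So (1/(2π)) ∫_{-π}^{π} (x - 12)^2 dx = 1π^2/3 + 144 = π^2/3 + 144.
Parseval ⇒ Σ |c_n|^2 = π^2/3 + 144.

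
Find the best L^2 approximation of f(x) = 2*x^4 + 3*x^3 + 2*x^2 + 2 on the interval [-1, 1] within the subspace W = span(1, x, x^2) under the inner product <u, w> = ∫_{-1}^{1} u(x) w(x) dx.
g(x) = 26*x^2/7 + 9*x/5 + 64/35

The best approximation g ∈ W is the orthogonal projection of f onto W. Writing g = a_0 + a_1 x + a_2 x^2, the coefficients solve the normal equations G · a = b where
  G_{ij} = <φ_i, φ_j> and b_i = <f, φ_i>, with φ_0 = 1, φ_1 = x, φ_2 = x^2.
G =
  [2, 0, 2/3]
  [0, 2/3, 0]
  [2/3, 0, 2/5],
b = (92/15, 6/5, 284/105).
Solving gives a_0 = 64/35, a_1 = 9/5, a_2 = 26/7, so
  g(x) = 26*x^2/7 + 9*x/5 + 64/35.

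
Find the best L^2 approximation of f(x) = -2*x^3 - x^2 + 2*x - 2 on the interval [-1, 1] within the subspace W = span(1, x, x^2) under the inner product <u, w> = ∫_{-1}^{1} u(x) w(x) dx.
g(x) = -x^2 + 4*x/5 - 2

The best approximation g ∈ W is the orthogonal projection of f onto W. Writing g = a_0 + a_1 x + a_2 x^2, the coefficients solve the normal equations G · a = b where
  G_{ij} = <φ_i, φ_j> and b_i = <f, φ_i>, with φ_0 = 1, φ_1 = x, φ_2 = x^2.
G =
  [2, 0, 2/3]
  [0, 2/3, 0]
  [2/3, 0, 2/5],
b = (-14/3, 8/15, -26/15).
Solving gives a_0 = -2, a_1 = 4/5, a_2 = -1, so
  g(x) = -x^2 + 4*x/5 - 2.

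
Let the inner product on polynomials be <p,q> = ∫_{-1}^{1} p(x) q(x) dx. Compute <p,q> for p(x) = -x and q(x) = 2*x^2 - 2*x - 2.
<p,q> = 4/3

Expand the product: p(x)·q(x) = -2*x^3 + 2*x^2 + 2*x.
∫_{-1}^{1} of each monomial x^k gives [2/(k+1) if k even, 0 if k odd]. Integrating term-by-term (or equivalently evaluating the antiderivative F(x) = -x^4/2 + 2*x^3/3 + x^2 at the endpoints):
  F(1) − F(−1) = 7/6 − (-1/6) = 4/3.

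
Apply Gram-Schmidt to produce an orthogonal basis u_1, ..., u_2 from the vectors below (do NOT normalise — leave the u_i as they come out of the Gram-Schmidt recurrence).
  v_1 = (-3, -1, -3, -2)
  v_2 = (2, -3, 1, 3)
Orthogonal basis:
  u_1 = (-3, -1, -3, -2)
  u_2 = (10/23, -81/23, -13/23, 45/23)

Apply the Gram-Schmidt recurrence
  u_1 = v_1
  u_i = v_i − Σ_{j<i} ((v_i · u_j) / (u_j · u_j)) · u_j.

Step by step this gives:
  u_1 = (-3, -1, -3, -2)
  u_2 = (10/23, -81/23, -13/23, 45/23)

Orthogonality check:
  u_2 · u_1 = 0 (should be 0)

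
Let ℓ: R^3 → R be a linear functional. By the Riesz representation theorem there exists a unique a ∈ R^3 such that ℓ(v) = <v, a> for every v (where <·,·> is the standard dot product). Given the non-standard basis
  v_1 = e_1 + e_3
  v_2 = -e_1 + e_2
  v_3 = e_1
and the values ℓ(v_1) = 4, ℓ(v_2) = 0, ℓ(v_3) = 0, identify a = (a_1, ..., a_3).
a = (0, 0, 4)

Write a = (a_1, ..., a_3) in the standard basis. For each basis vector v_i, ℓ(v_i) = <v_i, a> is a linear equation in the a_j's. Collect the n equations into a matrix system V a = ℓ, where row i of V is v_i (expressed in the standard basis). Since V is invertible (lower-triangular with 1s on the diagonal, up to permutation), solve by back-substitution:
  V =
[[1, 0, 1],
 [-1, 1, 0],
 [1, 0, 0]]
  V a = (4, 0, 0)
Solving gives a = (0, 0, 4).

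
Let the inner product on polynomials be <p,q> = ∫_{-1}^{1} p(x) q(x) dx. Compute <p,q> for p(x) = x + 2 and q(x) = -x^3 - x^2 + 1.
<p,q> = 34/15

Expand the product: p(x)·q(x) = -x^4 - 3*x^3 - 2*x^2 + x + 2.
∫_{-1}^{1} of each monomial x^k gives [2/(k+1) if k even, 0 if k odd]. Integrating term-by-term (or equivalently evaluating the antiderivative F(x) = -x^5/5 - 3*x^4/4 - 2*x^3/3 + x^2/2 + 2*x at the endpoints):
  F(1) − F(−1) = 53/60 − (-83/60) = 34/15.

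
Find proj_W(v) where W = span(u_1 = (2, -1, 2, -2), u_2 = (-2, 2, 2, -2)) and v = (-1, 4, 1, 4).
proj_W(v) = (-46/17, 88/51, -62/51, 62/51)

Set up U = [u_1 | ... | u_2] ∈ R^(4×2). The projector onto W = col(U) is P = U (U^T U)^(-1) U^T.
Compute U^T U =
  [13, 2]
  [2, 16],
and U^T v = (-12, 4).
Solve U^T U · c = U^T v for the coefficients: c = (-50/51, 19/51). The projection is proj_W(v) = U c.
Check: (v - proj_W(v)) · u_1 = 0  (should be 0).
Check: (v - proj_W(v)) · u_2 = 0  (should be 0).
Result: proj_W(v) = (-46/17, 88/51, -62/51, 62/51).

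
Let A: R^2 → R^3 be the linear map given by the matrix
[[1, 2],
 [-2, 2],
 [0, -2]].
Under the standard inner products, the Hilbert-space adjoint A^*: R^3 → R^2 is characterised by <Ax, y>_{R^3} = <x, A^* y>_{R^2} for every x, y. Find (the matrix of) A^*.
A^* = A^T =
[[1, -2, 0],
 [2, 2, -2]]

For real matrices with standard dot products, the defining identity <Ax, y> = <x, A^* y> gives (Ax)^T y = x^T (A^*) y, i.e. x^T A^T y = x^T (A^*) y. Since this holds for all x, y, we must have A^* = A^T. Therefore
A^* =
[[1, -2, 0],
 [2, 2, -2]].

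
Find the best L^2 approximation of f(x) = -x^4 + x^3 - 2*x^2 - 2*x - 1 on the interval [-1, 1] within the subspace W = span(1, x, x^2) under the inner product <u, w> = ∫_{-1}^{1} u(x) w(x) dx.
g(x) = -20*x^2/7 - 7*x/5 - 32/35

The best approximation g ∈ W is the orthogonal projection of f onto W. Writing g = a_0 + a_1 x + a_2 x^2, the coefficients solve the normal equations G · a = b where
  G_{ij} = <φ_i, φ_j> and b_i = <f, φ_i>, with φ_0 = 1, φ_1 = x, φ_2 = x^2.
G =
  [2, 0, 2/3]
  [0, 2/3, 0]
  [2/3, 0, 2/5],
b = (-56/15, -14/15, -184/105).
Solving gives a_0 = -32/35, a_1 = -7/5, a_2 = -20/7, so
  g(x) = -20*x^2/7 - 7*x/5 - 32/35.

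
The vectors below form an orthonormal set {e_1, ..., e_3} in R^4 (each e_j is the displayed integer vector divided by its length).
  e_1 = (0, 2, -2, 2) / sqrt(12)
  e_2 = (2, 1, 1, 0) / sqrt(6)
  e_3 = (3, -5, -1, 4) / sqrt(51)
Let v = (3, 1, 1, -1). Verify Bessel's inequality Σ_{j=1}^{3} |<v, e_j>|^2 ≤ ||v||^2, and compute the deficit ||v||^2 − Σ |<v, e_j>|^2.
Σ |<v, e_j>|^2 = 562/51; ||v||^2 = 12; deficit = 50/51

Write each e_j = u_j / sqrt(<u_j, u_j>) where u_j is the displayed integer vector. Then <v, e_j> = <v, u_j> / sqrt(<u_j, u_j>), so |<v, e_j>|^2 = <v, u_j>^2 / <u_j, u_j>.
Coefficients: <v, e_1> = -2/sqrt(12), <v, e_2> = 8/sqrt(6), <v, e_3> = -1/sqrt(51).
Square and sum: Σ |<v, e_j>|^2 = 562/51.
Compute ||v||^2 = v·v = 12.
Deficit = 12 − 562/51 = 50/51 ≥ 0, confirming Bessel's inequality. (The deficit equals ||v − Σ <v,e_j> e_j||^2, the squared distance from v to span{e_j}.)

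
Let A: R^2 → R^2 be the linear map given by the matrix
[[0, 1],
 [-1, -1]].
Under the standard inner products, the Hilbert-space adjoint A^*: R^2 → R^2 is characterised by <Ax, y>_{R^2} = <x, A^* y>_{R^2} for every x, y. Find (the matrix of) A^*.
A^* = A^T =
[[0, -1],
 [1, -1]]

For real matrices with standard dot products, the defining identity <Ax, y> = <x, A^* y> gives (Ax)^T y = x^T (A^*) y, i.e. x^T A^T y = x^T (A^*) y. Since this holds for all x, y, we must have A^* = A^T. Therefore
A^* =
[[0, -1],
 [1, -1]].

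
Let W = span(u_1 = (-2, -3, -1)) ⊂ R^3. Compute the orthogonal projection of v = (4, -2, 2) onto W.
proj_W(v) = (4/7, 6/7, 2/7)

Set up U = [u_1 | ... | u_1] ∈ R^(3×1). The projector onto W = col(U) is P = U (U^T U)^(-1) U^T.
Compute U^T U =
  [14],
and U^T v = (-4).
Solve U^T U · c = U^T v for the coefficients: c = (-2/7). The projection is proj_W(v) = U c.
Check: (v - proj_W(v)) · u_1 = 0  (should be 0).
Result: proj_W(v) = (4/7, 6/7, 2/7).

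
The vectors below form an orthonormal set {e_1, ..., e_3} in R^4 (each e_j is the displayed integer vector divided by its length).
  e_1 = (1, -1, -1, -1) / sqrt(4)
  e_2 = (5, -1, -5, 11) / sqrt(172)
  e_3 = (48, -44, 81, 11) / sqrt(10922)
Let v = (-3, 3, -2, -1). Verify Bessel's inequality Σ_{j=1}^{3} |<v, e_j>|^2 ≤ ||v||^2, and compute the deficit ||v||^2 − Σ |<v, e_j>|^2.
Σ |<v, e_j>|^2 = 5793/254; ||v||^2 = 23; deficit = 49/254

Write each e_j = u_j / sqrt(<u_j, u_j>) where u_j is the displayed integer vector. Then <v, e_j> = <v, u_j> / sqrt(<u_j, u_j>), so |<v, e_j>|^2 = <v, u_j>^2 / <u_j, u_j>.
Coefficients: <v, e_1> = -3/sqrt(4), <v, e_2> = -19/sqrt(172), <v, e_3> = -449/sqrt(10922).
Square and sum: Σ |<v, e_j>|^2 = 5793/254.
Compute ||v||^2 = v·v = 23.
Deficit = 23 − 5793/254 = 49/254 ≥ 0, confirming Bessel's inequality. (The deficit equals ||v − Σ <v,e_j> e_j||^2, the squared distance from v to span{e_j}.)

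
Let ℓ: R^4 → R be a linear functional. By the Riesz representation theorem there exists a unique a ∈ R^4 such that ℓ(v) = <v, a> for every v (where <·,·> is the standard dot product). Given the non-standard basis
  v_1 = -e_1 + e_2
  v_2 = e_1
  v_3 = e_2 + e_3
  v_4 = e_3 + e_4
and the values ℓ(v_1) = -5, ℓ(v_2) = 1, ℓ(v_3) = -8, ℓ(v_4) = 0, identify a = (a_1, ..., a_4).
a = (1, -4, -4, 4)

Write a = (a_1, ..., a_4) in the standard basis. For each basis vector v_i, ℓ(v_i) = <v_i, a> is a linear equation in the a_j's. Collect the n equations into a matrix system V a = ℓ, where row i of V is v_i (expressed in the standard basis). Since V is invertible (lower-triangular with 1s on the diagonal, up to permutation), solve by back-substitution:
  V =
[[-1, 1, 0, 0],
 [1, 0, 0, 0],
 [0, 1, 1, 0],
 [0, 0, 1, 1]]
  V a = (-5, 1, -8, 0)
Solving gives a = (1, -4, -4, 4).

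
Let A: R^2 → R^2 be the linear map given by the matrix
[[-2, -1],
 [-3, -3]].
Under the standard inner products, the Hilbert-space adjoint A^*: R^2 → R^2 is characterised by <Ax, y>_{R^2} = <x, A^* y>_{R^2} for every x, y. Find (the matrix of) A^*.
A^* = A^T =
[[-2, -3],
 [-1, -3]]

For real matrices with standard dot products, the defining identity <Ax, y> = <x, A^* y> gives (Ax)^T y = x^T (A^*) y, i.e. x^T A^T y = x^T (A^*) y. Since this holds for all x, y, we must have A^* = A^T. Therefore
A^* =
[[-2, -3],
 [-1, -3]].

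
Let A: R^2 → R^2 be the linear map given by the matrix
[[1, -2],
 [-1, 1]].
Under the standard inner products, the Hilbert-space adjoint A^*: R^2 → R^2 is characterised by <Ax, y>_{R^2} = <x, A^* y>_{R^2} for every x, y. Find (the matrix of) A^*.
A^* = A^T =
[[1, -1],
 [-2, 1]]

For real matrices with standard dot products, the defining identity <Ax, y> = <x, A^* y> gives (Ax)^T y = x^T (A^*) y, i.e. x^T A^T y = x^T (A^*) y. Since this holds for all x, y, we must have A^* = A^T. Therefore
A^* =
[[1, -1],
 [-2, 1]].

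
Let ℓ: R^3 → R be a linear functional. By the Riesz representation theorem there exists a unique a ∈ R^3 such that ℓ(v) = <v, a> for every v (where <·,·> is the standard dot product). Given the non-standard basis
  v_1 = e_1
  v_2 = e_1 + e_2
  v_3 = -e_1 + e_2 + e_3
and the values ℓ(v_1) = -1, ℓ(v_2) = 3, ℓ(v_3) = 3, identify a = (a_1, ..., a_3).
a = (-1, 4, -2)

Write a = (a_1, ..., a_3) in the standard basis. For each basis vector v_i, ℓ(v_i) = <v_i, a> is a linear equation in the a_j's. Collect the n equations into a matrix system V a = ℓ, where row i of V is v_i (expressed in the standard basis). Since V is invertible (lower-triangular with 1s on the diagonal, up to permutation), solve by back-substitution:
  V =
[[1, 0, 0],
 [1, 1, 0],
 [-1, 1, 1]]
  V a = (-1, 3, 3)
Solving gives a = (-1, 4, -2).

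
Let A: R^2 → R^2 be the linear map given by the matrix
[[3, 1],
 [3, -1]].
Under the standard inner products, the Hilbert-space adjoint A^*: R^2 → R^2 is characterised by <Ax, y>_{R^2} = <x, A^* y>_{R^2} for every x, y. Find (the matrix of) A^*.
A^* = A^T =
[[3, 3],
 [1, -1]]

For real matrices with standard dot products, the defining identity <Ax, y> = <x, A^* y> gives (Ax)^T y = x^T (A^*) y, i.e. x^T A^T y = x^T (A^*) y. Since this holds for all x, y, we must have A^* = A^T. Therefore
A^* =
[[3, 3],
 [1, -1]].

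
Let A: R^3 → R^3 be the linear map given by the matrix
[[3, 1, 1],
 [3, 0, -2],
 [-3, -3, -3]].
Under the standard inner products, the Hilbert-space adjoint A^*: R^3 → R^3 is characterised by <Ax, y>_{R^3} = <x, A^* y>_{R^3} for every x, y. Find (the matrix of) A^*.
A^* = A^T =
[[3, 3, -3],
 [1, 0, -3],
 [1, -2, -3]]

For real matrices with standard dot products, the defining identity <Ax, y> = <x, A^* y> gives (Ax)^T y = x^T (A^*) y, i.e. x^T A^T y = x^T (A^*) y. Since this holds for all x, y, we must have A^* = A^T. Therefore
A^* =
[[3, 3, -3],
 [1, 0, -3],
 [1, -2, -3]].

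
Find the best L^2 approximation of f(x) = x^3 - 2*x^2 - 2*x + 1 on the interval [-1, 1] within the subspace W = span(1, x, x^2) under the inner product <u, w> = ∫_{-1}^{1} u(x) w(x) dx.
g(x) = -2*x^2 - 7*x/5 + 1

The best approximation g ∈ W is the orthogonal projection of f onto W. Writing g = a_0 + a_1 x + a_2 x^2, the coefficients solve the normal equations G · a = b where
  G_{ij} = <φ_i, φ_j> and b_i = <f, φ_i>, with φ_0 = 1, φ_1 = x, φ_2 = x^2.
G =
  [2, 0, 2/3]
  [0, 2/3, 0]
  [2/3, 0, 2/5],
b = (2/3, -14/15, -2/15).
Solving gives a_0 = 1, a_1 = -7/5, a_2 = -2, so
  g(x) = -2*x^2 - 7*x/5 + 1.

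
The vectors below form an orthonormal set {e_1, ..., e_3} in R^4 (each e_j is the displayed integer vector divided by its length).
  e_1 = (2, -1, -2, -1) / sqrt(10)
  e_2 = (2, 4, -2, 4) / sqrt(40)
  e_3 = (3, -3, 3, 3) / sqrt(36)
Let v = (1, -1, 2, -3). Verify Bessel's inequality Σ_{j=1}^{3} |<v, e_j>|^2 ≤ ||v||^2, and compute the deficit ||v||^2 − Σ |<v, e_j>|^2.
Σ |<v, e_j>|^2 = 35/4; ||v||^2 = 15; deficit = 25/4

Write each e_j = u_j / sqrt(<u_j, u_j>) where u_j is the displayed integer vector. Then <v, e_j> = <v, u_j> / sqrt(<u_j, u_j>), so |<v, e_j>|^2 = <v, u_j>^2 / <u_j, u_j>.
Coefficients: <v, e_1> = 2/sqrt(10), <v, e_2> = -18/sqrt(40), <v, e_3> = 3/sqrt(36).
Square and sum: Σ |<v, e_j>|^2 = 35/4.
Compute ||v||^2 = v·v = 15.
Deficit = 15 − 35/4 = 25/4 ≥ 0, confirming Bessel's inequality. (The deficit equals ||v − Σ <v,e_j> e_j||^2, the squared distance from v to span{e_j}.)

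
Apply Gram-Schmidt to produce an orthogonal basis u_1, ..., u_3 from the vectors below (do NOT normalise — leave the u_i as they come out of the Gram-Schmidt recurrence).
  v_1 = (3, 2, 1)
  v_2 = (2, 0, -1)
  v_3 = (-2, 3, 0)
Orthogonal basis:
  u_1 = (3, 2, 1)
  u_2 = (13/14, -5/7, -19/14)
  u_3 = (-38/45, 19/9, -76/45)

Apply the Gram-Schmidt recurrence
  u_1 = v_1
  u_i = v_i − Σ_{j<i} ((v_i · u_j) / (u_j · u_j)) · u_j.

Step by step this gives:
  u_1 = (3, 2, 1)
  u_2 = (13/14, -5/7, -19/14)
  u_3 = (-38/45, 19/9, -76/45)

Orthogonality check:
  u_2 · u_1 = 0 (should be 0)
  u_3 · u_1 = 0 (should be 0)
  u_3 · u_2 = 0 (should be 0)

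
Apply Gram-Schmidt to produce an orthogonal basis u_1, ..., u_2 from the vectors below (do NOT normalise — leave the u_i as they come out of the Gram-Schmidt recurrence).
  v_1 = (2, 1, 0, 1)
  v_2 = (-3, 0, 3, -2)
Orthogonal basis:
  u_1 = (2, 1, 0, 1)
  u_2 = (-1/3, 4/3, 3, -2/3)

Apply the Gram-Schmidt recurrence
  u_1 = v_1
  u_i = v_i − Σ_{j<i} ((v_i · u_j) / (u_j · u_j)) · u_j.

Step by step this gives:
  u_1 = (2, 1, 0, 1)
  u_2 = (-1/3, 4/3, 3, -2/3)

Orthogonality check:
  u_2 · u_1 = 0 (should be 0)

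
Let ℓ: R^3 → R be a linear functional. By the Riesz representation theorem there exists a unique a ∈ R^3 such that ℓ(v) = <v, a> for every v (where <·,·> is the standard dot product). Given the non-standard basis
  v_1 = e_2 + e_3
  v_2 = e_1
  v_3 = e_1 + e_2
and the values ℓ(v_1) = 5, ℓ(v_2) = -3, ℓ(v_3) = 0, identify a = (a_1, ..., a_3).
a = (-3, 3, 2)

Write a = (a_1, ..., a_3) in the standard basis. For each basis vector v_i, ℓ(v_i) = <v_i, a> is a linear equation in the a_j's. Collect the n equations into a matrix system V a = ℓ, where row i of V is v_i (expressed in the standard basis). Since V is invertible (lower-triangular with 1s on the diagonal, up to permutation), solve by back-substitution:
  V =
[[0, 1, 1],
 [1, 0, 0],
 [1, 1, 0]]
  V a = (5, -3, 0)
Solving gives a = (-3, 3, 2).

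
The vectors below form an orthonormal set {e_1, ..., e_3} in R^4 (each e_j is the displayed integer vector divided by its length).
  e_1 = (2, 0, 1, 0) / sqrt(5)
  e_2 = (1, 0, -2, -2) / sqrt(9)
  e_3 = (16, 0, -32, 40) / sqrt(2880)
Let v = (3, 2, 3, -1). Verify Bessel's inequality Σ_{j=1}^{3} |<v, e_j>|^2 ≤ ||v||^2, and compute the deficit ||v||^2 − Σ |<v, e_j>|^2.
Σ |<v, e_j>|^2 = 19; ||v||^2 = 23; deficit = 4

Write each e_j = u_j / sqrt(<u_j, u_j>) where u_j is the displayed integer vector. Then <v, e_j> = <v, u_j> / sqrt(<u_j, u_j>), so |<v, e_j>|^2 = <v, u_j>^2 / <u_j, u_j>.
Coefficients: <v, e_1> = 9/sqrt(5), <v, e_2> = -1/sqrt(9), <v, e_3> = -88/sqrt(2880).
Square and sum: Σ |<v, e_j>|^2 = 19.
Compute ||v||^2 = v·v = 23.
Deficit = 23 − 19 = 4 ≥ 0, confirming Bessel's inequality. (The deficit equals ||v − Σ <v,e_j> e_j||^2, the squared distance from v to span{e_j}.)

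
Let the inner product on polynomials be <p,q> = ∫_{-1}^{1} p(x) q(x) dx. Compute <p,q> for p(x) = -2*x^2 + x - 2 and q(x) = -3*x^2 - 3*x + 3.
<p,q> = -58/5

Expand the product: p(x)·q(x) = 6*x^4 + 3*x^3 - 3*x^2 + 9*x - 6.
∫_{-1}^{1} of each monomial x^k gives [2/(k+1) if k even, 0 if k odd]. Integrating term-by-term (or equivalently evaluating the antiderivative F(x) = 6*x^5/5 + 3*x^4/4 - x^3 + 9*x^2/2 - 6*x at the endpoints):
  F(1) − F(−1) = -11/20 − (221/20) = -58/5.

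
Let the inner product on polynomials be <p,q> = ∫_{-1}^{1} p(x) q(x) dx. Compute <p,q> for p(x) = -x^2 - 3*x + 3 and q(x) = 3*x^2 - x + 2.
<p,q> = 262/15

Expand the product: p(x)·q(x) = -3*x^4 - 8*x^3 + 10*x^2 - 9*x + 6.
∫_{-1}^{1} of each monomial x^k gives [2/(k+1) if k even, 0 if k odd]. Integrating term-by-term (or equivalently evaluating the antiderivative F(x) = -3*x^5/5 - 2*x^4 + 10*x^3/3 - 9*x^2/2 + 6*x at the endpoints):
  F(1) − F(−1) = 67/30 − (-457/30) = 262/15.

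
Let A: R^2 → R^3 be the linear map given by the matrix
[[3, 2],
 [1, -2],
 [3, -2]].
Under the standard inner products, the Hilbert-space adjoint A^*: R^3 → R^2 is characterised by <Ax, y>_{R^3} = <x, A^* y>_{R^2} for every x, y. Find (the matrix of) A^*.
A^* = A^T =
[[3, 1, 3],
 [2, -2, -2]]

For real matrices with standard dot products, the defining identity <Ax, y> = <x, A^* y> gives (Ax)^T y = x^T (A^*) y, i.e. x^T A^T y = x^T (A^*) y. Since this holds for all x, y, we must have A^* = A^T. Therefore
A^* =
[[3, 1, 3],
 [2, -2, -2]].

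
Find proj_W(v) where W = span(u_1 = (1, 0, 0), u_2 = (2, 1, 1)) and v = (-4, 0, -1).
proj_W(v) = (-4, -1/2, -1/2)

Set up U = [u_1 | ... | u_2] ∈ R^(3×2). The projector onto W = col(U) is P = U (U^T U)^(-1) U^T.
Compute U^T U =
  [1, 2]
  [2, 6],
and U^T v = (-4, -9).
Solve U^T U · c = U^T v for the coefficients: c = (-3, -1/2). The projection is proj_W(v) = U c.
Check: (v - proj_W(v)) · u_1 = 0  (should be 0).
Check: (v - proj_W(v)) · u_2 = 0  (should be 0).
Result: proj_W(v) = (-4, -1/2, -1/2).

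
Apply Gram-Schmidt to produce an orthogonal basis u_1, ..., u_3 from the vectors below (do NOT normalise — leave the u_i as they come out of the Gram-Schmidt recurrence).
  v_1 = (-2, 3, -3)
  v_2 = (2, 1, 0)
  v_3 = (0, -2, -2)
Orthogonal basis:
  u_1 = (-2, 3, -3)
  u_2 = (21/11, 25/22, -3/22)
  u_3 = (84/109, -168/109, -224/109)

Apply the Gram-Schmidt recurrence
  u_1 = v_1
  u_i = v_i − Σ_{j<i} ((v_i · u_j) / (u_j · u_j)) · u_j.

Step by step this gives:
  u_1 = (-2, 3, -3)
  u_2 = (21/11, 25/22, -3/22)
  u_3 = (84/109, -168/109, -224/109)

Orthogonality check:
  u_2 · u_1 = 0 (should be 0)
  u_3 · u_1 = 0 (should be 0)
  u_3 · u_2 = 0 (should be 0)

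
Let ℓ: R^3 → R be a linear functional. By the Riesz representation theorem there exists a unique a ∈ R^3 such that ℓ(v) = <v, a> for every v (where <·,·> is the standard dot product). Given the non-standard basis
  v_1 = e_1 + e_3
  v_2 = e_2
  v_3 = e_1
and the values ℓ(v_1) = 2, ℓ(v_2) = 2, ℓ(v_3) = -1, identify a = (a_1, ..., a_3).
a = (-1, 2, 3)

Write a = (a_1, ..., a_3) in the standard basis. For each basis vector v_i, ℓ(v_i) = <v_i, a> is a linear equation in the a_j's. Collect the n equations into a matrix system V a = ℓ, where row i of V is v_i (expressed in the standard basis). Since V is invertible (lower-triangular with 1s on the diagonal, up to permutation), solve by back-substitution:
  V =
[[1, 0, 1],
 [0, 1, 0],
 [1, 0, 0]]
  V a = (2, 2, -1)
Solving gives a = (-1, 2, 3).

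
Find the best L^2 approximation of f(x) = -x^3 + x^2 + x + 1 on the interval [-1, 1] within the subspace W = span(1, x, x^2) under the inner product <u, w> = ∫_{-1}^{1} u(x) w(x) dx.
g(x) = x^2 + 2*x/5 + 1

The best approximation g ∈ W is the orthogonal projection of f onto W. Writing g = a_0 + a_1 x + a_2 x^2, the coefficients solve the normal equations G · a = b where
  G_{ij} = <φ_i, φ_j> and b_i = <f, φ_i>, with φ_0 = 1, φ_1 = x, φ_2 = x^2.
G =
  [2, 0, 2/3]
  [0, 2/3, 0]
  [2/3, 0, 2/5],
b = (8/3, 4/15, 16/15).
Solving gives a_0 = 1, a_1 = 2/5, a_2 = 1, so
  g(x) = x^2 + 2*x/5 + 1.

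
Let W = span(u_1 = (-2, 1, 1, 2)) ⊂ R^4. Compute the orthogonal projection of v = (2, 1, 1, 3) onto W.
proj_W(v) = (-4/5, 2/5, 2/5, 4/5)

Set up U = [u_1 | ... | u_1] ∈ R^(4×1). The projector onto W = col(U) is P = U (U^T U)^(-1) U^T.
Compute U^T U =
  [10],
and U^T v = (4).
Solve U^T U · c = U^T v for the coefficients: c = (2/5). The projection is proj_W(v) = U c.
Check: (v - proj_W(v)) · u_1 = 0  (should be 0).
Result: proj_W(v) = (-4/5, 2/5, 2/5, 4/5).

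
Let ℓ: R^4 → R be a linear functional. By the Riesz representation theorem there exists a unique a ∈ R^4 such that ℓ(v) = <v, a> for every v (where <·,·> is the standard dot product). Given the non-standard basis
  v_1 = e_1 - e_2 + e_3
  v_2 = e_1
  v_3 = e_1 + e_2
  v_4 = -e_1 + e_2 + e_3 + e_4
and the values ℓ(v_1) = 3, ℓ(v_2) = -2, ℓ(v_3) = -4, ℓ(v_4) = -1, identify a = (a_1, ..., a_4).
a = (-2, -2, 3, -4)

Write a = (a_1, ..., a_4) in the standard basis. For each basis vector v_i, ℓ(v_i) = <v_i, a> is a linear equation in the a_j's. Collect the n equations into a matrix system V a = ℓ, where row i of V is v_i (expressed in the standard basis). Since V is invertible (lower-triangular with 1s on the diagonal, up to permutation), solve by back-substitution:
  V =
[[1, -1, 1, 0],
 [1, 0, 0, 0],
 [1, 1, 0, 0],
 [-1, 1, 1, 1]]
  V a = (3, -2, -4, -1)
Solving gives a = (-2, -2, 3, -4).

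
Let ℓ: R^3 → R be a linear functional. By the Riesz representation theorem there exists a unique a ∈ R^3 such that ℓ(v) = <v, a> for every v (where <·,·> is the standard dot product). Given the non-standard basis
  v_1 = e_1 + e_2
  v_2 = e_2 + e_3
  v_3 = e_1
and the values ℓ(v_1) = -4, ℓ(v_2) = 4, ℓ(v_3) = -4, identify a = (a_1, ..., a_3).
a = (-4, 0, 4)

Write a = (a_1, ..., a_3) in the standard basis. For each basis vector v_i, ℓ(v_i) = <v_i, a> is a linear equation in the a_j's. Collect the n equations into a matrix system V a = ℓ, where row i of V is v_i (expressed in the standard basis). Since V is invertible (lower-triangular with 1s on the diagonal, up to permutation), solve by back-substitution:
  V =
[[1, 1, 0],
 [0, 1, 1],
 [1, 0, 0]]
  V a = (-4, 4, -4)
Solving gives a = (-4, 0, 4).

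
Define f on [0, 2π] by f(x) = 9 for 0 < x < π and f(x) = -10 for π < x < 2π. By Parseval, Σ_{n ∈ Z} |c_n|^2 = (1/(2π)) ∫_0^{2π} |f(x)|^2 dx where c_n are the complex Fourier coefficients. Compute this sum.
Σ |c_n|^2 = 181/2

Parseval equates the L^2 energy of f (normalised by 1/(2π)) with the ℓ^2 sum of its Fourier coefficients: (1/(2π)) ∫_0^{2π} |f|^2 = Σ |c_n|^2.
Compute the left side: (1/(2π)) [∫_0^π 9^2 dx + ∫_π^{2π} (-10)^2 dx] = (1/(2π)) · (81π + 100π) = (81 + 100)/2 = 181/2.
So Σ_{n ∈ Z} |c_n|^2 = 181/2.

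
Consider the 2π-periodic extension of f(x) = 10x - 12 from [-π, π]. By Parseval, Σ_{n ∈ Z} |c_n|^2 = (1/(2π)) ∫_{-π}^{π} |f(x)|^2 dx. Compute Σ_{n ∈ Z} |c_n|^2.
Σ |c_n|^2 = 100π^2/3 + 144

Expand and integrate term by term over [-π, π]:
  ∫ (10x)^2 dx = 100·(2π^3/3); ∫ 2·10·(-12)·x dx = 0 (odd integrand); ∫ (-12)^2 dx = 144·2π.
So (1/(2π)) ∫_{-π}^{π} (10x - 12)^2 dx = 100π^2/3 + 144 = 100π^2/3 + 144.
Parseval ⇒ Σ |c_n|^2 = 100π^2/3 + 144.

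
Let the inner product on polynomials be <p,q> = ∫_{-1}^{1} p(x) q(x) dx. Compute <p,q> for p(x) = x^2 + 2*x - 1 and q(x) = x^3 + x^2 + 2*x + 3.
<p,q> = -4/5

Expand the product: p(x)·q(x) = x^5 + 3*x^4 + 3*x^3 + 6*x^2 + 4*x - 3.
∫_{-1}^{1} of each monomial x^k gives [2/(k+1) if k even, 0 if k odd]. Integrating term-by-term (or equivalently evaluating the antiderivative F(x) = x^6/6 + 3*x^5/5 + 3*x^4/4 + 2*x^3 + 2*x^2 - 3*x at the endpoints):
  F(1) − F(−1) = 151/60 − (199/60) = -4/5.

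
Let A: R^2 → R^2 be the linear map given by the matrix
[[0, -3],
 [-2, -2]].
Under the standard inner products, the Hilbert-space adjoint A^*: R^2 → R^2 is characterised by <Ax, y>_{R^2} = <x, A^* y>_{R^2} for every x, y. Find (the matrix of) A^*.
A^* = A^T =
[[0, -2],
 [-3, -2]]

For real matrices with standard dot products, the defining identity <Ax, y> = <x, A^* y> gives (Ax)^T y = x^T (A^*) y, i.e. x^T A^T y = x^T (A^*) y. Since this holds for all x, y, we must have A^* = A^T. Therefore
A^* =
[[0, -2],
 [-3, -2]].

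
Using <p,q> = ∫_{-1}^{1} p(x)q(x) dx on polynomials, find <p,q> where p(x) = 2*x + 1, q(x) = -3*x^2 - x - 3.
<p,q> = -28/3

Expand the product: p(x)·q(x) = -6*x^3 - 5*x^2 - 7*x - 3.
∫_{-1}^{1} of each monomial x^k gives [2/(k+1) if k even, 0 if k odd]. Integrating term-by-term (or equivalently evaluating the antiderivative F(x) = -3*x^4/2 - 5*x^3/3 - 7*x^2/2 - 3*x at the endpoints):
  F(1) − F(−1) = -29/3 − (-1/3) = -28/3.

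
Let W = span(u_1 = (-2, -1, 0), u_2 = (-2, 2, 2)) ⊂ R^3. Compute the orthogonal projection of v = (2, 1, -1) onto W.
proj_W(v) = (31/14, 4/7, -5/14)

Set up U = [u_1 | ... | u_2] ∈ R^(3×2). The projector onto W = col(U) is P = U (U^T U)^(-1) U^T.
Compute U^T U =
  [5, 2]
  [2, 12],
and U^T v = (-5, -4).
Solve U^T U · c = U^T v for the coefficients: c = (-13/14, -5/28). The projection is proj_W(v) = U c.
Check: (v - proj_W(v)) · u_1 = 0  (should be 0).
Check: (v - proj_W(v)) · u_2 = 0  (should be 0).
Result: proj_W(v) = (31/14, 4/7, -5/14).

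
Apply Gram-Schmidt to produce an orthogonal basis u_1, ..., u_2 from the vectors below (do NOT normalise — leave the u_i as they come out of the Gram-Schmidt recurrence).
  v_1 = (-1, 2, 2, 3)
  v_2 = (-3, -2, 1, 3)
Orthogonal basis:
  u_1 = (-1, 2, 2, 3)
  u_2 = (-22/9, -28/9, -1/9, 4/3)

Apply the Gram-Schmidt recurrence
  u_1 = v_1
  u_i = v_i − Σ_{j<i} ((v_i · u_j) / (u_j · u_j)) · u_j.

Step by step this gives:
  u_1 = (-1, 2, 2, 3)
  u_2 = (-22/9, -28/9, -1/9, 4/3)

Orthogonality check:
  u_2 · u_1 = 0 (should be 0)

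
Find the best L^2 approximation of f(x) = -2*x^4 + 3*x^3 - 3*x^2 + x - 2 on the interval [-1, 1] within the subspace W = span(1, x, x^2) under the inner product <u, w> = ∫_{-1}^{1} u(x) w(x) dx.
g(x) = -33*x^2/7 + 14*x/5 - 64/35

The best approximation g ∈ W is the orthogonal projection of f onto W. Writing g = a_0 + a_1 x + a_2 x^2, the coefficients solve the normal equations G · a = b where
  G_{ij} = <φ_i, φ_j> and b_i = <f, φ_i>, with φ_0 = 1, φ_1 = x, φ_2 = x^2.
G =
  [2, 0, 2/3]
  [0, 2/3, 0]
  [2/3, 0, 2/5],
b = (-34/5, 28/15, -326/105).
Solving gives a_0 = -64/35, a_1 = 14/5, a_2 = -33/7, so
  g(x) = -33*x^2/7 + 14*x/5 - 64/35.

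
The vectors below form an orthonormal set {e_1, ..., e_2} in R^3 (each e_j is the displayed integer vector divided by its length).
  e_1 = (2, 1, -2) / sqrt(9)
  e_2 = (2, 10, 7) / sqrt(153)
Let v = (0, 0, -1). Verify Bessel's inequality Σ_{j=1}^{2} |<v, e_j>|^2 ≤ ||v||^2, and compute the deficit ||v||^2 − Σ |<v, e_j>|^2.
Σ |<v, e_j>|^2 = 13/17; ||v||^2 = 1; deficit = 4/17

Write each e_j = u_j / sqrt(<u_j, u_j>) where u_j is the displayed integer vector. Then <v, e_j> = <v, u_j> / sqrt(<u_j, u_j>), so |<v, e_j>|^2 = <v, u_j>^2 / <u_j, u_j>.
Coefficients: <v, e_1> = 2/sqrt(9), <v, e_2> = -7/sqrt(153).
Square and sum: Σ |<v, e_j>|^2 = 13/17.
Compute ||v||^2 = v·v = 1.
Deficit = 1 − 13/17 = 4/17 ≥ 0, confirming Bessel's inequality. (The deficit equals ||v − Σ <v,e_j> e_j||^2, the squared distance from v to span{e_j}.)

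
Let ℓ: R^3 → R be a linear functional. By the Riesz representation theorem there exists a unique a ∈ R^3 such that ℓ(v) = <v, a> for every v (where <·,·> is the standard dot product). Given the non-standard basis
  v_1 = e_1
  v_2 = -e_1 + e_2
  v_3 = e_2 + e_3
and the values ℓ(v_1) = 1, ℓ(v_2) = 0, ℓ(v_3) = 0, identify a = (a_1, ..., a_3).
a = (1, 1, -1)

Write a = (a_1, ..., a_3) in the standard basis. For each basis vector v_i, ℓ(v_i) = <v_i, a> is a linear equation in the a_j's. Collect the n equations into a matrix system V a = ℓ, where row i of V is v_i (expressed in the standard basis). Since V is invertible (lower-triangular with 1s on the diagonal, up to permutation), solve by back-substitution:
  V =
[[1, 0, 0],
 [-1, 1, 0],
 [0, 1, 1]]
  V a = (1, 0, 0)
Solving gives a = (1, 1, -1).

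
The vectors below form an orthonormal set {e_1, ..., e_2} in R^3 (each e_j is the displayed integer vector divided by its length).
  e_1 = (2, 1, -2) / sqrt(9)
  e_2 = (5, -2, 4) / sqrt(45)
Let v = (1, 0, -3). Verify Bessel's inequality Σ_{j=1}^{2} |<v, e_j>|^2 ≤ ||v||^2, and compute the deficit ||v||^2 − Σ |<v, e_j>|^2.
Σ |<v, e_j>|^2 = 41/5; ||v||^2 = 10; deficit = 9/5

Write each e_j = u_j / sqrt(<u_j, u_j>) where u_j is the displayed integer vector. Then <v, e_j> = <v, u_j> / sqrt(<u_j, u_j>), so |<v, e_j>|^2 = <v, u_j>^2 / <u_j, u_j>.
Coefficients: <v, e_1> = 8/sqrt(9), <v, e_2> = -7/sqrt(45).
Square and sum: Σ |<v, e_j>|^2 = 41/5.
Compute ||v||^2 = v·v = 10.
Deficit = 10 − 41/5 = 9/5 ≥ 0, confirming Bessel's inequality. (The deficit equals ||v − Σ <v,e_j> e_j||^2, the squared distance from v to span{e_j}.)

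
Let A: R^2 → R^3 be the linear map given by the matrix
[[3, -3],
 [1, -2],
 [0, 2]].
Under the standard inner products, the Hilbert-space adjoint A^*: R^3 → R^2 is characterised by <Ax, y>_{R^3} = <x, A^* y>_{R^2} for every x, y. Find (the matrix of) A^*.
A^* = A^T =
[[3, 1, 0],
 [-3, -2, 2]]

For real matrices with standard dot products, the defining identity <Ax, y> = <x, A^* y> gives (Ax)^T y = x^T (A^*) y, i.e. x^T A^T y = x^T (A^*) y. Since this holds for all x, y, we must have A^* = A^T. Therefore
A^* =
[[3, 1, 0],
 [-3, -2, 2]].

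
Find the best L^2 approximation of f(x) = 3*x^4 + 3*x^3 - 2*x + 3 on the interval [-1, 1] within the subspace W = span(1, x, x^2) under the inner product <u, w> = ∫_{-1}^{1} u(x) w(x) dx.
g(x) = 18*x^2/7 - x/5 + 96/35

The best approximation g ∈ W is the orthogonal projection of f onto W. Writing g = a_0 + a_1 x + a_2 x^2, the coefficients solve the normal equations G · a = b where
  G_{ij} = <φ_i, φ_j> and b_i = <f, φ_i>, with φ_0 = 1, φ_1 = x, φ_2 = x^2.
G =
  [2, 0, 2/3]
  [0, 2/3, 0]
  [2/3, 0, 2/5],
b = (36/5, -2/15, 20/7).
Solving gives a_0 = 96/35, a_1 = -1/5, a_2 = 18/7, so
  g(x) = 18*x^2/7 - x/5 + 96/35.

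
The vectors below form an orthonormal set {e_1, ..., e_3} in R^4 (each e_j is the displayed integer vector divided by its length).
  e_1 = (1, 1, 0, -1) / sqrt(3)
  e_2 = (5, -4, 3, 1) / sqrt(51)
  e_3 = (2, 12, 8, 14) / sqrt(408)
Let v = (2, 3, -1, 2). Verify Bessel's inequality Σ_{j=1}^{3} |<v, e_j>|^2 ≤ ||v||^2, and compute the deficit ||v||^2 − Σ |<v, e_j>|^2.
Σ |<v, e_j>|^2 = 12; ||v||^2 = 18; deficit = 6

Write each e_j = u_j / sqrt(<u_j, u_j>) where u_j is the displayed integer vector. Then <v, e_j> = <v, u_j> / sqrt(<u_j, u_j>), so |<v, e_j>|^2 = <v, u_j>^2 / <u_j, u_j>.
Coefficients: <v, e_1> = 3/sqrt(3), <v, e_2> = -3/sqrt(51), <v, e_3> = 60/sqrt(408).
Square and sum: Σ |<v, e_j>|^2 = 12.
Compute ||v||^2 = v·v = 18.
Deficit = 18 − 12 = 6 ≥ 0, confirming Bessel's inequality. (The deficit equals ||v − Σ <v,e_j> e_j||^2, the squared distance from v to span{e_j}.)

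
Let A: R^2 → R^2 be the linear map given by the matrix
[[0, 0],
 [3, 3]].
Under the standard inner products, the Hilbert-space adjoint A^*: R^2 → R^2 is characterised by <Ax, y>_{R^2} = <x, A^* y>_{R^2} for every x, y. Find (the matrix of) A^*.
A^* = A^T =
[[0, 3],
 [0, 3]]

For real matrices with standard dot products, the defining identity <Ax, y> = <x, A^* y> gives (Ax)^T y = x^T (A^*) y, i.e. x^T A^T y = x^T (A^*) y. Since this holds for all x, y, we must have A^* = A^T. Therefore
A^* =
[[0, 3],
 [0, 3]].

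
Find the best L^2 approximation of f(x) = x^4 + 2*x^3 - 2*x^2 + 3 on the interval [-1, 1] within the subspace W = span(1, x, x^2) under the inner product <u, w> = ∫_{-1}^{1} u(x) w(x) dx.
g(x) = -8*x^2/7 + 6*x/5 + 102/35

The best approximation g ∈ W is the orthogonal projection of f onto W. Writing g = a_0 + a_1 x + a_2 x^2, the coefficients solve the normal equations G · a = b where
  G_{ij} = <φ_i, φ_j> and b_i = <f, φ_i>, with φ_0 = 1, φ_1 = x, φ_2 = x^2.
G =
  [2, 0, 2/3]
  [0, 2/3, 0]
  [2/3, 0, 2/5],
b = (76/15, 4/5, 52/35).
Solving gives a_0 = 102/35, a_1 = 6/5, a_2 = -8/7, so
  g(x) = -8*x^2/7 + 6*x/5 + 102/35.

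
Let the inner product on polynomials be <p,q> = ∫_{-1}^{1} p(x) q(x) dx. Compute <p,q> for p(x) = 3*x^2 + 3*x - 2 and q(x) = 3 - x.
<p,q> = -8

Expand the product: p(x)·q(x) = -3*x^3 + 6*x^2 + 11*x - 6.
∫_{-1}^{1} of each monomial x^k gives [2/(k+1) if k even, 0 if k odd]. Integrating term-by-term (or equivalently evaluating the antiderivative F(x) = -3*x^4/4 + 2*x^3 + 11*x^2/2 - 6*x at the endpoints):
  F(1) − F(−1) = 3/4 − (35/4) = -8.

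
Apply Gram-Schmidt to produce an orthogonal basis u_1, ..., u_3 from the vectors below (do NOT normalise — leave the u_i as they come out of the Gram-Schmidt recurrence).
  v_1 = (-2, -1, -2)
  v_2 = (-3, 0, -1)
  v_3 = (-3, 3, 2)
Orthogonal basis:
  u_1 = (-2, -1, -2)
  u_2 = (-11/9, 8/9, 7/9)
  u_3 = (3/26, 6/13, -9/26)

Apply the Gram-Schmidt recurrence
  u_1 = v_1
  u_i = v_i − Σ_{j<i} ((v_i · u_j) / (u_j · u_j)) · u_j.

Step by step this gives:
  u_1 = (-2, -1, -2)
  u_2 = (-11/9, 8/9, 7/9)
  u_3 = (3/26, 6/13, -9/26)

Orthogonality check:
  u_2 · u_1 = 0 (should be 0)
  u_3 · u_1 = 0 (should be 0)
  u_3 · u_2 = 0 (should be 0)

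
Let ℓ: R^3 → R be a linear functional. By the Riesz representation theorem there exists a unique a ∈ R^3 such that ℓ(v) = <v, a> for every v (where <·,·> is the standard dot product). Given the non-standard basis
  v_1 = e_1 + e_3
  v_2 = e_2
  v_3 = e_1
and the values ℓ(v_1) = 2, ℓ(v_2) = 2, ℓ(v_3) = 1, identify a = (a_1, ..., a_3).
a = (1, 2, 1)

Write a = (a_1, ..., a_3) in the standard basis. For each basis vector v_i, ℓ(v_i) = <v_i, a> is a linear equation in the a_j's. Collect the n equations into a matrix system V a = ℓ, where row i of V is v_i (expressed in the standard basis). Since V is invertible (lower-triangular with 1s on the diagonal, up to permutation), solve by back-substitution:
  V =
[[1, 0, 1],
 [0, 1, 0],
 [1, 0, 0]]
  V a = (2, 2, 1)
Solving gives a = (1, 2, 1).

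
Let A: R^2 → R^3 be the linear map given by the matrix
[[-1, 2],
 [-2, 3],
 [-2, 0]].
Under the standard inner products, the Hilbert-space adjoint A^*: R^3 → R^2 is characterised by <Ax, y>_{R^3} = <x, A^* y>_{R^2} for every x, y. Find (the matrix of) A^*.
A^* = A^T =
[[-1, -2, -2],
 [2, 3, 0]]

For real matrices with standard dot products, the defining identity <Ax, y> = <x, A^* y> gives (Ax)^T y = x^T (A^*) y, i.e. x^T A^T y = x^T (A^*) y. Since this holds for all x, y, we must have A^* = A^T. Therefore
A^* =
[[-1, -2, -2],
 [2, 3, 0]].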